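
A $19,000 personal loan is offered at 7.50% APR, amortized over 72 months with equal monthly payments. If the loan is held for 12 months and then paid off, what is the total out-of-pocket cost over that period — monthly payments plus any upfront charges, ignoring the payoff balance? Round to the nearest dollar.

Monthly rate = 7.5%/12 = 0.0062500; payment = 19,000 × 0.0062500 / (1 − (1+0.0062500)^−72) = $328.51.
Total outlay = 12 × $328.51 = $3,942.12.

$3,942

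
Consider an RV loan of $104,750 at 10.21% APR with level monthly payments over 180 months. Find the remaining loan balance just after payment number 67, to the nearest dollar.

$82,487

With monthly rate i = 10.21%/12 = 0.0085083, the balance after k of n payments is P · [(1+i)^n − (1+i)^k] / [(1+i)^n − 1].
(1+0.0085083)^180 = 4.59524221 and (1+0.0085083)^67 = 1.76411100, so the balance is 104,750 × (4.59524221 − 1.76411100) / (4.59524221 − 1) = $82,487.07.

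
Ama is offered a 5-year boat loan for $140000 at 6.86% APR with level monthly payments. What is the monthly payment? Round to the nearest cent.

Monthly rate = 6.86%/12 = 0.0057167; payment = 140,000 × 0.0057167 / (1 − (1+0.0057167)^−60) = $2,762.93.

$2,762.93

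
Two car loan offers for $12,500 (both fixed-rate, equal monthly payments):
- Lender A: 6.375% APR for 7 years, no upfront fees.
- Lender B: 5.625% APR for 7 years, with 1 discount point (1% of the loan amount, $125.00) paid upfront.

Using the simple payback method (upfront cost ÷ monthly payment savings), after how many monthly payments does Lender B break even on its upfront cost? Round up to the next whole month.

Lender A: at 6.375% the monthly rate is 0.0053125, so the payment is 12,500 × 0.0053125 / (1 − 1.0053125^−84) = $184.86.
Lender B: monthly rate = 5.625%/12 = 0.0046875; payment = 12,500 × 0.0046875 / (1 − (1+0.0046875)^−84) = $180.37.
Monthly savings = $184.86 − $180.37 = $4.49.
Break-even = $125.00 / $4.49 = 27.84 → 28 months.

28 months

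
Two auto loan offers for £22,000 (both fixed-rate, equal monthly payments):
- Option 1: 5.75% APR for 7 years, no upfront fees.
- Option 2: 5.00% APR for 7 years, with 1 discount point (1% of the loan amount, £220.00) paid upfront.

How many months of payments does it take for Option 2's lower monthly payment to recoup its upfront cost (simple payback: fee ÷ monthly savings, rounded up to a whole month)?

Option 1: monthly rate = 5.75%/12 = 0.0047917; payment = 22,000 × 0.0047917 / (1 − (1+0.0047917)^−84) = £318.76.
Option 2: monthly rate = 5%/12 = 0.0041667; payment = 22,000 × 0.0041667 / (1 − (1+0.0041667)^−84) = £310.95.
Monthly savings = £318.76 − £310.95 = £7.81.
Break-even = £220.00 / £7.81 = 28.17 → 29 months.

29 months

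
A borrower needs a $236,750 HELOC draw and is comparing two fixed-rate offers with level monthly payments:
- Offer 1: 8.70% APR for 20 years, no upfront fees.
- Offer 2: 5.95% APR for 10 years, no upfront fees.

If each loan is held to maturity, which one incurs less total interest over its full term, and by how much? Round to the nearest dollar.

Offer 1: monthly rate = 8.7%/12 = 0.0072500; payment = 236,750 × 0.0072500 / (1 − (1+0.0072500)^−240) = $2,084.64.
Total interest on Offer 1 = 240 × $2,084.64 − $236,750 = $263,563.60.
Offer 2: at 5.95% the monthly rate is 0.0049583, so the payment is 236,750 × 0.0049583 / (1 − 1.0049583^−120) = $2,622.47.
Total interest on Offer 2 = 120 × $2,622.47 − $236,750 = $77,946.40.
Offer 2 is lower by $185,617.20.

Offer 2 by $185,617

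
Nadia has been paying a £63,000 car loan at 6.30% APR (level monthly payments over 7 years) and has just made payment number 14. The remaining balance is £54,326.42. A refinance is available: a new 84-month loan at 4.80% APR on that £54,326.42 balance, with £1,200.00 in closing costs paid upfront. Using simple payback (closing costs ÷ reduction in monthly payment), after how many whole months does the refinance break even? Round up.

8 months

Current payment = 63,000 × 6.3%/12 / (1 − (1+0.0052500)^−84) = £929.43.
Refinanced payment = 54,326.42 × 0.0040000 / (1 − (1+0.0040000)^−84) = £762.75.
Monthly savings = £929.43 − £762.75 = £166.68.
Break-even = £1,200.00 / £166.68 = 7.20 → 8 months.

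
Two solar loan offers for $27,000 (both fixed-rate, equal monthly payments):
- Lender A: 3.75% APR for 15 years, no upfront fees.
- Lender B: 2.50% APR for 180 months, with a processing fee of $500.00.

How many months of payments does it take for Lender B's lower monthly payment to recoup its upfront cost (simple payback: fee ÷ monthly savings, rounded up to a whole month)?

Lender A: at 3.75% the monthly rate is 0.0031250, so the payment is 27,000 × 0.0031250 / (1 − 1.0031250^−180) = $196.35.
Lender B: at 2.50% the monthly rate is 0.0020833, so the payment is 27,000 × 0.0020833 / (1 − 1.0020833^−180) = $180.03.
Monthly savings = $196.35 − $180.03 = $16.32.
Break-even = $500.00 / $16.32 = 30.64 → 31 months.

31 months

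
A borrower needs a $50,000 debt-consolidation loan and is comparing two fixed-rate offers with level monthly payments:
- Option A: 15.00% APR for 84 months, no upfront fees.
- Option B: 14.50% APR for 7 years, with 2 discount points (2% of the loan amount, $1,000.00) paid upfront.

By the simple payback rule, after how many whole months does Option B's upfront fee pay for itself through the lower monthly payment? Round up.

Option A: at 15.00% the monthly rate is 0.0125000, so the payment is 50,000 × 0.0125000 / (1 − 1.0125000^−84) = $964.84.
Option B: monthly rate = 14.5%/12 = 0.0120833; payment = 50,000 × 0.0120833 / (1 − (1+0.0120833)^−84) = $950.87.
Monthly savings = $964.84 − $950.87 = $13.97.
Break-even = $1,000.00 / $13.97 = 71.58 → 72 months.

72 months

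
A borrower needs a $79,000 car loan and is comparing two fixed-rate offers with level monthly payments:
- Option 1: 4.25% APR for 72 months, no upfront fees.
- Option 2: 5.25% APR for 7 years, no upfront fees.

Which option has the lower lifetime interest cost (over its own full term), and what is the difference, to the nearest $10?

Option 1 by $4,930

Option 1: monthly rate = 4.25%/12 = 0.0035417; payment = 79,000 × 0.0035417 / (1 − (1+0.0035417)^−72) = $1,244.99.
Total interest on Option 1 = 72 × $1,244.99 − $79,000 = $10,639.28.
Option 2: at 5.25% the monthly rate is 0.0043750, so the payment is 79,000 × 0.0043750 / (1 − 1.0043750^−84) = $1,125.88.
Total interest on Option 2 = 84 × $1,125.88 − $79,000 = $15,573.92.
Option 1 is lower by $4,934.64.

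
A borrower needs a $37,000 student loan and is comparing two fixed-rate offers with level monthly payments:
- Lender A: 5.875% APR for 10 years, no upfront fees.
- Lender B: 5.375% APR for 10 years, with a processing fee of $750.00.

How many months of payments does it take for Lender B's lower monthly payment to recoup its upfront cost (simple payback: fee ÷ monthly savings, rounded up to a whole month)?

82 months

Lender A: monthly rate = 5.875%/12 = 0.0048958; payment = 37,000 × 0.0048958 / (1 − (1+0.0048958)^−120) = $408.46.
Lender B: monthly rate = 5.375%/12 = 0.0044792; payment = 37,000 × 0.0044792 / (1 − (1+0.0044792)^−120) = $399.26.
Monthly savings = $408.46 − $399.26 = $9.20.
Break-even = $750.00 / $9.20 = 81.52 → 82 months.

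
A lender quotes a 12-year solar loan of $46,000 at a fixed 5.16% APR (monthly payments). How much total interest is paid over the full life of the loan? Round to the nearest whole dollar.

$15,798

Monthly rate = 5.16%/12 = 0.0043000; payment = 46,000 × 0.0043000 / (1 − (1+0.0043000)^−144) = $429.15.
Total paid = 144 × $429.15 = $61,797.60; interest = $61,797.60 − $46,000 = $15,797.60.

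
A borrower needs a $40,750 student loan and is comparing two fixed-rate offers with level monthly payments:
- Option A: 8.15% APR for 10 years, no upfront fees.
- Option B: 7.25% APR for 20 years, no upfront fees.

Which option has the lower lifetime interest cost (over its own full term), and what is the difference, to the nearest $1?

Option A by $17,581

Option A: monthly rate = 8.15%/12 = 0.0067917; payment = 40,750 × 0.0067917 / (1 − (1+0.0067917)^−120) = $497.65.
Total interest on Option A = 120 × $497.65 − $40,750 = $18,968.00.
Option B: at 7.25% the monthly rate is 0.0060417, so the payment is 40,750 × 0.0060417 / (1 − 1.0060417^−240) = $322.08.
Total interest on Option B = 240 × $322.08 − $40,750 = $36,549.20.
Option A is lower by $17,581.20.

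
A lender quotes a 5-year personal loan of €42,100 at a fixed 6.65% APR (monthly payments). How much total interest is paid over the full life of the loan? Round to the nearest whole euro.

At 6.65% the monthly rate is 0.0055417, so the payment is 42,100 × 0.0055417 / (1 − 1.0055417^−60) = €826.70.
Total paid = 60 × €826.70 = €49,602.00; interest = €49,602.00 − €42,100 = €7,502.00.

€7,502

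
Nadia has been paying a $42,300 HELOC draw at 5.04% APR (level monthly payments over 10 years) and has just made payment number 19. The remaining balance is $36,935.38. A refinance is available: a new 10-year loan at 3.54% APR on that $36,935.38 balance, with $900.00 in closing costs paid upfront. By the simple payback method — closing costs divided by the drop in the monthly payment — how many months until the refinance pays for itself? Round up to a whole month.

11 months

Current payment = 42,300 × 5.04%/12 / (1 − (1+0.0042000)^−120) = $449.48.
Refinanced payment = 36,935.38 × 0.0029500 / (1 − (1+0.0029500)^−120) = $365.93.
Monthly savings = $449.48 − $365.93 = $83.55.
Break-even = $900.00 / $83.55 = 10.77 → 11 months.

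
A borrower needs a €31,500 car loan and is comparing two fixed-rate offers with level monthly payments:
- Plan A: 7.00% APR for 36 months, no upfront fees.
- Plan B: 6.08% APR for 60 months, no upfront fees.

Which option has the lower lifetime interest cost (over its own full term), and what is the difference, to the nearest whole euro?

Plan A by €1,595

Plan A: monthly rate = 7%/12 = 0.0058333; payment = 31,500 × 0.0058333 / (1 − (1+0.0058333)^−36) = €972.63.
Total interest on Plan A = 36 × €972.63 − €31,500 = €3,514.68.
Plan B: at 6.08% the monthly rate is 0.0050667, so the payment is 31,500 × 0.0050667 / (1 − 1.0050667^−60) = €610.16.
Total interest on Plan B = 60 × €610.16 − €31,500 = €5,109.60.
Plan A is lower by €1,594.92.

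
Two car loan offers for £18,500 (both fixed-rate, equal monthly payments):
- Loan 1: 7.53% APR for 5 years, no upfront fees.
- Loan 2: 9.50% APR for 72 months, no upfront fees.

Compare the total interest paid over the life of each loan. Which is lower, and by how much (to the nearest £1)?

Loan 1 by £2,084

Loan 1: at 7.53% the monthly rate is 0.0062750, so the payment is 18,500 × 0.0062750 / (1 − 1.0062750^−60) = £370.97.
Total interest on Loan 1 = 60 × £370.97 − £18,500 = £3,758.20.
Loan 2: at 9.50% the monthly rate is 0.0079167, so the payment is 18,500 × 0.0079167 / (1 − 1.0079167^−72) = £338.08.
Total interest on Loan 2 = 72 × £338.08 − £18,500 = £5,841.76.
Loan 1 is lower by £2,083.56.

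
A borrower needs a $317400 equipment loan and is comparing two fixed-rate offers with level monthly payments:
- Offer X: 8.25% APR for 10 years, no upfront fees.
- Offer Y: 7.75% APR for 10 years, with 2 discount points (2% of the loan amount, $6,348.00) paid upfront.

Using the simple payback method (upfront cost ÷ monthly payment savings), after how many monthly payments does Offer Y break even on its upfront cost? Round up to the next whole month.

Offer X: at 8.25% the monthly rate is 0.0068750, so the payment is 317,400 × 0.0068750 / (1 − 1.0068750^−120) = $3,892.99.
Offer Y: at 7.75% the monthly rate is 0.0064583, so the payment is 317,400 × 0.0064583 / (1 − 1.0064583^−120) = $3,809.14.
Monthly savings = $3,892.99 − $3,809.14 = $83.85.
Break-even = $6,348.00 / $83.85 = 75.71 → 76 months.

76 months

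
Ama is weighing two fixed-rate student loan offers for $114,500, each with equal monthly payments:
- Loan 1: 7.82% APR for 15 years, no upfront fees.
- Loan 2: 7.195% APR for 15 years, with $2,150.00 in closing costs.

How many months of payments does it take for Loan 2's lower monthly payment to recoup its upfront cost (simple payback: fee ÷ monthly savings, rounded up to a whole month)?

Loan 1: monthly rate = 7.82%/12 = 0.0065167; payment = 114,500 × 0.0065167 / (1 − (1+0.0065167)^−180) = $1,082.36.
Loan 2: at 7.195% the monthly rate is 0.0059958, so the payment is 114,500 × 0.0059958 / (1 − 1.0059958^−180) = $1,041.68.
Monthly savings = $1,082.36 − $1,041.68 = $40.68.
Break-even = $2,150.00 / $40.68 = 52.85 → 53 months.

53 months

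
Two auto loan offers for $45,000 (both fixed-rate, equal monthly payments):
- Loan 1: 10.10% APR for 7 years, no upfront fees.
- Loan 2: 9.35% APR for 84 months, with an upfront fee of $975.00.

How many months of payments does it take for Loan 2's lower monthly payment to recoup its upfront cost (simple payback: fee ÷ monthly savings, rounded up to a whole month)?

57 months

Loan 1: at 10.10% the monthly rate is 0.0084167, so the payment is 45,000 × 0.0084167 / (1 − 1.0084167^−84) = $749.38.
Loan 2: at 9.35% the monthly rate is 0.0077917, so the payment is 45,000 × 0.0077917 / (1 − 1.0077917^−84) = $732.03.
Monthly savings = $749.38 − $732.03 = $17.35.
Break-even = $975.00 / $17.35 = 56.20 → 57 months.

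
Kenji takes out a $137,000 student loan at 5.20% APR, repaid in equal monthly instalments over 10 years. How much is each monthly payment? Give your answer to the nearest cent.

$1,466.53

At 5.20% the monthly rate is 0.0043333, so the payment is 137,000 × 0.0043333 / (1 − 1.0043333^−120) = $1,466.53.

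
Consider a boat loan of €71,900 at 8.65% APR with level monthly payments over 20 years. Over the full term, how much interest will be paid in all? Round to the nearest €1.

Monthly rate = 8.65%/12 = 0.0072083; payment = 71,900 × 0.0072083 / (1 − (1+0.0072083)^−240) = €630.81.
Total paid = 240 × €630.81 = €151,394.40; interest = €151,394.40 − €71,900 = €79,494.40.

€79,494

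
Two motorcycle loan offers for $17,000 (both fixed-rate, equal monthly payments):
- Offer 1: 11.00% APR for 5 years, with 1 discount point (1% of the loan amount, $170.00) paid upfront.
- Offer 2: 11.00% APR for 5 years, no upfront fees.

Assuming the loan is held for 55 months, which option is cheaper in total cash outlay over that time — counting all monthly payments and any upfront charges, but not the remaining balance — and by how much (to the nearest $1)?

Offer 2 by $170

Offer 1: at 11.00% the monthly rate is 0.0091667, so the payment is 17,000 × 0.0091667 / (1 − 1.0091667^−60) = $369.62.
Offer 2: monthly rate = 11%/12 = 0.0091667; payment = 17,000 × 0.0091667 / (1 − (1+0.0091667)^−60) = $369.62.
Over 55 months: Offer 1 costs 55 × $369.62 + $170.00 = $20,499.10; Offer 2 costs 55 × $369.62 = $20,329.10.
Offer 2 is cheaper by $20,499.10 − $20,329.10 = $170.00.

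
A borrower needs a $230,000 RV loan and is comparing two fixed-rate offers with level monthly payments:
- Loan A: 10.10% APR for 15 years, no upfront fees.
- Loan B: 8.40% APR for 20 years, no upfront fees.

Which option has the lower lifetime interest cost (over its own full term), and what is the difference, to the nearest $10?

Loan A: monthly rate = 10.1%/12 = 0.0084167; payment = 230,000 × 0.0084167 / (1 − (1+0.0084167)^−180) = $2,485.68.
Total interest on Loan A = 180 × $2,485.68 − $230,000 = $217,422.40.
Loan B: monthly rate = 8.4%/12 = 0.0070000; payment = 230,000 × 0.0070000 / (1 − (1+0.0070000)^−240) = $1,981.46.
Total interest on Loan B = 240 × $1,981.46 − $230,000 = $245,550.40.
Loan A is lower by $28,128.00.

Loan A by $28,130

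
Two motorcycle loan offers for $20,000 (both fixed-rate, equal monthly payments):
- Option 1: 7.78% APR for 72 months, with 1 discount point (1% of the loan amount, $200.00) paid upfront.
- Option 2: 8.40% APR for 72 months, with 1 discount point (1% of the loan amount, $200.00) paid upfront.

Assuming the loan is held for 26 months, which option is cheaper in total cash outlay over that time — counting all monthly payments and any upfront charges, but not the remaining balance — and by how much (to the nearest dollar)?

Option 1: at 7.78% the monthly rate is 0.0064833, so the payment is 20,000 × 0.0064833 / (1 − 1.0064833^−72) = $348.52.
Option 2: at 8.40% the monthly rate is 0.0070000, so the payment is 20,000 × 0.0070000 / (1 − 1.0070000^−72) = $354.58.
Over 26 months: Option 1 costs 26 × $348.52 + $200.00 = $9,261.52; Option 2 costs 26 × $354.58 + $200.00 = $9,419.08.
Option 1 is cheaper by $9,419.08 − $9,261.52 = $157.56.

Option 1 by $158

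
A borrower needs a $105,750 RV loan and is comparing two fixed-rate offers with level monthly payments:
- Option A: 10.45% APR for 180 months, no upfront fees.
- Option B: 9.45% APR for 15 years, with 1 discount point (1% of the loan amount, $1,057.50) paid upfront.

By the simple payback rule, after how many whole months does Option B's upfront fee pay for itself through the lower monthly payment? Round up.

17 months

Option A: at 10.45% the monthly rate is 0.0087083, so the payment is 105,750 × 0.0087083 / (1 − 1.0087083^−180) = $1,165.68.
Option B: at 9.45% the monthly rate is 0.0078750, so the payment is 105,750 × 0.0078750 / (1 − 1.0078750^−180) = $1,101.08.
Monthly savings = $1,165.68 − $1,101.08 = $64.60.
Break-even = $1,057.50 / $64.60 = 16.37 → 17 months.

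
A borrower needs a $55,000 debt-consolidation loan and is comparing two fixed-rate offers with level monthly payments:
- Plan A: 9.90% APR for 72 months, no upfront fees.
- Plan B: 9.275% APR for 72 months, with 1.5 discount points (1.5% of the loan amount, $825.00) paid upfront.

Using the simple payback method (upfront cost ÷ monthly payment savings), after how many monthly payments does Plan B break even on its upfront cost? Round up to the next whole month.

48 months

Plan A: monthly rate = 9.9%/12 = 0.0082500; payment = 55,000 × 0.0082500 / (1 − (1+0.0082500)^−72) = $1,016.15.
Plan B: monthly rate = 9.275%/12 = 0.0077292; payment = 55,000 × 0.0077292 / (1 − (1+0.0077292)^−72) = $998.93.
Monthly savings = $1,016.15 − $998.93 = $17.22.
Break-even = $825.00 / $17.22 = 47.91 → 48 months.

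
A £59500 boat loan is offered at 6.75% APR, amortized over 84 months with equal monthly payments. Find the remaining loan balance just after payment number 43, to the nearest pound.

With monthly rate i = 6.75%/12 = 0.0056250, the balance after k of n payments is P · [(1+i)^n − (1+i)^k] / [(1+i)^n − 1].
(1+0.0056250)^84 = 1.60187698 and (1+0.0056250)^43 = 1.27277209, so the balance is 59,500 × (1.60187698 − 1.27277209) / (1.60187698 − 1) = £32,534.46.

£32,534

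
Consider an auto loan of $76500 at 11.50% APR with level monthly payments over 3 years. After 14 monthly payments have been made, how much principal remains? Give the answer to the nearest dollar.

$49,824

With monthly rate i = 11.5%/12 = 0.0095833, the balance after k of n payments is P · [(1+i)^n − (1+i)^k] / [(1+i)^n − 1].
(1+0.0095833)^36 = 1.40967243 and (1+0.0095833)^14 = 1.14285311, so the balance is 76,500 × (1.40967243 − 1.14285311) / (1.40967243 − 1) = $49,824.39.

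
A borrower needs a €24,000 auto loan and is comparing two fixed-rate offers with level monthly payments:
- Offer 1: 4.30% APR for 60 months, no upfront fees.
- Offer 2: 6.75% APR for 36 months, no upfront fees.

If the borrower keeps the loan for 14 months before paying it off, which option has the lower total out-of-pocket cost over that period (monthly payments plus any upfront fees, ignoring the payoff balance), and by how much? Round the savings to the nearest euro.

Offer 1 by €4,103

Offer 1: at 4.30% the monthly rate is 0.0035833, so the payment is 24,000 × 0.0035833 / (1 − 1.0035833^−60) = €445.25.
Offer 2: at 6.75% the monthly rate is 0.0056250, so the payment is 24,000 × 0.0056250 / (1 − 1.0056250^−36) = €738.31.
Over 14 months: Offer 1 costs 14 × €445.25 = €6,233.50; Offer 2 costs 14 × €738.31 = €10,336.34.
Offer 1 is cheaper by €10,336.34 − €6,233.50 = €4,102.84.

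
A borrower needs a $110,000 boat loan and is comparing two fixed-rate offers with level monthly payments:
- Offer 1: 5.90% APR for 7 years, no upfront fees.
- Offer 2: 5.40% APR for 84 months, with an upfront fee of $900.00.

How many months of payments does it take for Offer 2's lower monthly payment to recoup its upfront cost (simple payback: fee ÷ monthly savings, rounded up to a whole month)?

35 months

Offer 1: at 5.90% the monthly rate is 0.0049167, so the payment is 110,000 × 0.0049167 / (1 − 1.0049167^−84) = $1,601.67.
Offer 2: at 5.40% the monthly rate is 0.0045000, so the payment is 110,000 × 0.0045000 / (1 − 1.0045000^−84) = $1,575.49.
Monthly savings = $1,601.67 − $1,575.49 = $26.18.
Break-even = $900.00 / $26.18 = 34.38 → 35 months.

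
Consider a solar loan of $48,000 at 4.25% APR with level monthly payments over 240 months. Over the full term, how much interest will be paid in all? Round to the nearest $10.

At 4.25% the monthly rate is 0.0035417, so the payment is 48,000 × 0.0035417 / (1 − 1.0035417^−240) = $297.23.
Total paid = 240 × $297.23 = $71,335.20; interest = $71,335.20 − $48,000 = $23,335.20.

$23,340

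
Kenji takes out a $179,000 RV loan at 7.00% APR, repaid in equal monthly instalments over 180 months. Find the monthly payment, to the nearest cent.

$1,608.90

Monthly rate = 7%/12 = 0.0058333; payment = 179,000 × 0.0058333 / (1 − (1+0.0058333)^−180) = $1,608.90.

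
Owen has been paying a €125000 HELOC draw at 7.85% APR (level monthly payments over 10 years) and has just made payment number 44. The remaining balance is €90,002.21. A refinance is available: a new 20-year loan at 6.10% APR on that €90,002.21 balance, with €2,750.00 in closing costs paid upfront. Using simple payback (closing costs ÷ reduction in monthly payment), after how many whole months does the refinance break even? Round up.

4 months

Current payment = 125,000 × 7.85%/12 / (1 − (1+0.0065417)^−120) = €1,506.71.
Refinanced payment = 90,002.21 × 0.0050833 / (1 − (1+0.0050833)^−240) = €650.01.
Monthly savings = €1,506.71 − €650.01 = €856.70.
Break-even = €2,750.00 / €856.70 = 3.21 → 4 months.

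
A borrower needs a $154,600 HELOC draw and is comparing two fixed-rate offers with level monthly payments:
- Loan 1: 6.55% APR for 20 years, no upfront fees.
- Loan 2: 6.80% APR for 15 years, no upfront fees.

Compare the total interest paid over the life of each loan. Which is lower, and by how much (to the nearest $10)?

Loan 2 by $30,710

Loan 1: at 6.55% the monthly rate is 0.0054583, so the payment is 154,600 × 0.0054583 / (1 − 1.0054583^−240) = $1,157.21.
Total interest on Loan 1 = 240 × $1,157.21 − $154,600 = $123,130.40.
Loan 2: at 6.80% the monthly rate is 0.0056667, so the payment is 154,600 × 0.0056667 / (1 − 1.0056667^−180) = $1,372.36.
Total interest on Loan 2 = 180 × $1,372.36 − $154,600 = $92,424.80.
Loan 2 is lower by $30,705.60.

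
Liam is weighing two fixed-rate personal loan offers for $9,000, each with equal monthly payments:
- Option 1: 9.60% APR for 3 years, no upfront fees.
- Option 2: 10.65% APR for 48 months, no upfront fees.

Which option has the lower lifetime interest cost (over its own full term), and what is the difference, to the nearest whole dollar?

Option 1 by $698

Option 1: at 9.60% the monthly rate is 0.0080000, so the payment is 9,000 × 0.0080000 / (1 − 1.0080000^−36) = $288.72.
Total interest on Option 1 = 36 × $288.72 − $9,000 = $1,393.92.
Option 2: at 10.65% the monthly rate is 0.0088750, so the payment is 9,000 × 0.0088750 / (1 − 1.0088750^−48) = $231.08.
Total interest on Option 2 = 48 × $231.08 − $9,000 = $2,091.84.
Option 1 is lower by $697.92.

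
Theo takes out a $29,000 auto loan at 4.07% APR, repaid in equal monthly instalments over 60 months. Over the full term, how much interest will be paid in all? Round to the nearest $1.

$3,100

Monthly rate = 4.07%/12 = 0.0033917; payment = 29,000 × 0.0033917 / (1 − (1+0.0033917)^−60) = $535.00.
Total paid = 60 × $535.00 = $32,100.00; interest = $32,100.00 − $29,000 = $3,100.00.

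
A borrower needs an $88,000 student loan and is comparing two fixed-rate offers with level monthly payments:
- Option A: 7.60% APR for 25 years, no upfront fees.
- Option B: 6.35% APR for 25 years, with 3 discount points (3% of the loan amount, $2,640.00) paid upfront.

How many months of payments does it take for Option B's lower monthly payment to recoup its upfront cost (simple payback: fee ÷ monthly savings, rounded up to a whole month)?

Option A: monthly rate = 7.6%/12 = 0.0063333; payment = 88,000 × 0.0063333 / (1 − (1+0.0063333)^−300) = $656.05.
Option B: at 6.35% the monthly rate is 0.0052917, so the payment is 88,000 × 0.0052917 / (1 − 1.0052917^−300) = $585.96.
Monthly savings = $656.05 − $585.96 = $70.09.
Break-even = $2,640.00 / $70.09 = 37.67 → 38 months.

38 months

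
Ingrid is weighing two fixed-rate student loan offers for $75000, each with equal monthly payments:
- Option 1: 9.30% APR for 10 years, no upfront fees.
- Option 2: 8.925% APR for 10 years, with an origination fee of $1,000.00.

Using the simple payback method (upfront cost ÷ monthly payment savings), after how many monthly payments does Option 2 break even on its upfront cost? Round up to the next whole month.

Option 1: at 9.30% the monthly rate is 0.0077500, so the payment is 75,000 × 0.0077500 / (1 − 1.0077500^−120) = $962.29.
Option 2: at 8.925% the monthly rate is 0.0074375, so the payment is 75,000 × 0.0074375 / (1 − 1.0074375^−120) = $947.03.
Monthly savings = $962.29 − $947.03 = $15.26.
Break-even = $1,000.00 / $15.26 = 65.53 → 66 months.

66 months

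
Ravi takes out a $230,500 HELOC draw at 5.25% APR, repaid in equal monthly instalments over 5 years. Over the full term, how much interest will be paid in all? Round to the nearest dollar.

$32,076

Monthly rate = 5.25%/12 = 0.0043750; payment = 230,500 × 0.0043750 / (1 − (1+0.0043750)^−60) = $4,376.27.
Total paid = 60 × $4,376.27 = $262,576.20; interest = $262,576.20 − $230,500 = $32,076.20.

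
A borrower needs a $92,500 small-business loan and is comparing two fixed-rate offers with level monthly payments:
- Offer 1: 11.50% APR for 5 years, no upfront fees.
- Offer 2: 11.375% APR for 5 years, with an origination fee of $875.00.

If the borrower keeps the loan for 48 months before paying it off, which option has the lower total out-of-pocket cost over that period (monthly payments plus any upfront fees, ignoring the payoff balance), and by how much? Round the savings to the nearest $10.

Offer 1 by $600

Offer 1: monthly rate = 11.5%/12 = 0.0095833; payment = 92,500 × 0.0095833 / (1 − (1+0.0095833)^−60) = $2,034.32.
Offer 2: monthly rate = 11.375%/12 = 0.0094792; payment = 92,500 × 0.0094792 / (1 − (1+0.0094792)^−60) = $2,028.52.
Over 48 months: Offer 1 costs 48 × $2,034.32 = $97,647.36; Offer 2 costs 48 × $2,028.52 + $875.00 = $98,243.96.
Offer 1 is cheaper by $98,243.96 − $97,647.36 = $596.60.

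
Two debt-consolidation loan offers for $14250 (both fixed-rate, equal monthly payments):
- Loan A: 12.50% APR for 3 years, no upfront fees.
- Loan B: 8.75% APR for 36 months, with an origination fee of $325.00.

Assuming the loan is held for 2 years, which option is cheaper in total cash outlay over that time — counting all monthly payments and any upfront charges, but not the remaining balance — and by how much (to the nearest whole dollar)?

Loan A: monthly rate = 12.5%/12 = 0.0104167; payment = 14,250 × 0.0104167 / (1 − (1+0.0104167)^−36) = $476.71.
Loan B: at 8.75% the monthly rate is 0.0072917, so the payment is 14,250 × 0.0072917 / (1 − 1.0072917^−36) = $451.49.
Over 24 months: Loan A costs 24 × $476.71 = $11,441.04; Loan B costs 24 × $451.49 + $325.00 = $11,160.76.
Loan B is cheaper by $11,441.04 − $11,160.76 = $280.28.

Loan B by $280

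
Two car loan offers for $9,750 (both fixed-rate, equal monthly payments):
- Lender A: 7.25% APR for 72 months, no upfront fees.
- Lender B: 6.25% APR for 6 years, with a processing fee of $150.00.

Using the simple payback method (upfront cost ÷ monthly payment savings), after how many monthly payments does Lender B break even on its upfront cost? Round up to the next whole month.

33 months

Lender A: at 7.25% the monthly rate is 0.0060417, so the payment is 9,750 × 0.0060417 / (1 − 1.0060417^−72) = $167.40.
Lender B: monthly rate = 6.25%/12 = 0.0052083; payment = 9,750 × 0.0052083 / (1 − (1+0.0052083)^−72) = $162.74.
Monthly savings = $167.40 − $162.74 = $4.66.
Break-even = $150.00 / $4.66 = 32.19 → 33 months.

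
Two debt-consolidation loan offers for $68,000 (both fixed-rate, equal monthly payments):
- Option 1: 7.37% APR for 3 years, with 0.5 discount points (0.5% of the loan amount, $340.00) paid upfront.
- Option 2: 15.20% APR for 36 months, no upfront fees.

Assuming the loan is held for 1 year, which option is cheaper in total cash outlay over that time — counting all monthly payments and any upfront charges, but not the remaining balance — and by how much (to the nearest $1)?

Option 1: monthly rate = 7.37%/12 = 0.0061417; payment = 68,000 × 0.0061417 / (1 − (1+0.0061417)^−36) = $2,111.17.
Option 2: at 15.20% the monthly rate is 0.0126667, so the payment is 68,000 × 0.0126667 / (1 − 1.0126667^−36) = $2,363.91.
Over 12 months: Option 1 costs 12 × $2,111.17 + $340.00 = $25,674.04; Option 2 costs 12 × $2,363.91 = $28,366.92.
Option 1 is cheaper by $28,366.92 − $25,674.04 = $2,692.88.

Option 1 by $2,693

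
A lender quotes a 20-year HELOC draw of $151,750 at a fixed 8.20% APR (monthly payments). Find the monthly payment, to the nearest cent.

$1,288.25

Monthly rate = 8.2%/12 = 0.0068333; payment = 151,750 × 0.0068333 / (1 − (1+0.0068333)^−240) = $1,288.25.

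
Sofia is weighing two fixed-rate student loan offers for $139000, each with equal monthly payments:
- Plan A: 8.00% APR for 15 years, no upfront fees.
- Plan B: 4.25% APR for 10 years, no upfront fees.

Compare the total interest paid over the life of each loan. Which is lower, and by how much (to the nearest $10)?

Plan B by $68,240

Plan A: at 8.00% the monthly rate is 0.0066667, so the payment is 139,000 × 0.0066667 / (1 − 1.0066667^−180) = $1,328.36.
Total interest on Plan A = 180 × $1,328.36 − $139,000 = $100,104.80.
Plan B: at 4.25% the monthly rate is 0.0035417, so the payment is 139,000 × 0.0035417 / (1 − 1.0035417^−120) = $1,423.88.
Total interest on Plan B = 120 × $1,423.88 − $139,000 = $31,865.60.
Plan B is lower by $68,239.20.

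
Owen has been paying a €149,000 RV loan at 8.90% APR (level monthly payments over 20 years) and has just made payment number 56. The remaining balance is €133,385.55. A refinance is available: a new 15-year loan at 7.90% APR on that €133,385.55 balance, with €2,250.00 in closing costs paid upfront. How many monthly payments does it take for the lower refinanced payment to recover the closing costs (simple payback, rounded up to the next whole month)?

Current payment = 149,000 × 8.9%/12 / (1 − (1+0.0074167)^−240) = €1,331.02.
Refinanced payment = 133,385.55 × 0.0065833 / (1 − (1+0.0065833)^−180) = €1,267.01.
Monthly savings = €1,331.02 − €1,267.01 = €64.01.
Break-even = €2,250.00 / €64.01 = 35.15 → 36 months.

36 months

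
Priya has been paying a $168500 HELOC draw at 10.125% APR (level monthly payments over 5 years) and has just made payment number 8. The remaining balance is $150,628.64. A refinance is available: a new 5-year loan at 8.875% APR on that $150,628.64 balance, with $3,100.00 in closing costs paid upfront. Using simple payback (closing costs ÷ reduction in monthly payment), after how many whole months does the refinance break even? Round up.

Current payment = 168,500 × 10.125%/12 / (1 − (1+0.0084375)^−60) = $3,590.50.
Refinanced payment = 150,628.64 × 0.0073958 / (1 − (1+0.0073958)^−60) = $3,117.67.
Monthly savings = $3,590.50 − $3,117.67 = $472.83.
Break-even = $3,100.00 / $472.83 = 6.56 → 7 months.

7 months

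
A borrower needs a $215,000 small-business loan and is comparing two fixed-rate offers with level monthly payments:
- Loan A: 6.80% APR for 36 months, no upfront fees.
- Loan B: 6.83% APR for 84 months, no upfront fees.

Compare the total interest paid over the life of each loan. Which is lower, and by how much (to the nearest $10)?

Loan A: monthly rate = 6.8%/12 = 0.0056667; payment = 215,000 × 0.0056667 / (1 − (1+0.0056667)^−36) = $6,618.93.
Total interest on Loan A = 36 × $6,618.93 − $215,000 = $23,281.48.
Loan B: at 6.83% the monthly rate is 0.0056917, so the payment is 215,000 × 0.0056917 / (1 − 1.0056917^−84) = $3,227.09.
Total interest on Loan B = 84 × $3,227.09 − $215,000 = $56,075.56.
Loan A is lower by $32,794.08.

Loan A by $32,790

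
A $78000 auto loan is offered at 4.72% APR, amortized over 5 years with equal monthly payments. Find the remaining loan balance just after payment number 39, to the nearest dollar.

With monthly rate i = 4.72%/12 = 0.0039333, the balance after k of n payments is P · [(1+i)^n − (1+i)^k] / [(1+i)^n − 1].
(1+0.0039333)^60 = 1.26558831 and (1+0.0039333)^39 = 1.16544047, so the balance is 78,000 × (1.26558831 − 1.16544047) / (1.26558831 − 1) = $29,412.18.

$29,412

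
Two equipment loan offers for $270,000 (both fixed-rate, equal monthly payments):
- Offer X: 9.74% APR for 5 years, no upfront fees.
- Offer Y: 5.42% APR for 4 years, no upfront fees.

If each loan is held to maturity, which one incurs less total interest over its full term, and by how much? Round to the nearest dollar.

Offer X: monthly rate = 9.74%/12 = 0.0081167; payment = 270,000 × 0.0081167 / (1 − (1+0.0081167)^−60) = $5,702.22.
Total interest on Offer X = 60 × $5,702.22 − $270,000 = $72,133.20.
Offer Y: monthly rate = 5.42%/12 = 0.0045167; payment = 270,000 × 0.0045167 / (1 − (1+0.0045167)^−48) = $6,269.41.
Total interest on Offer Y = 48 × $6,269.41 − $270,000 = $30,931.68.
Offer Y is lower by $41,201.52.

Offer Y by $41,202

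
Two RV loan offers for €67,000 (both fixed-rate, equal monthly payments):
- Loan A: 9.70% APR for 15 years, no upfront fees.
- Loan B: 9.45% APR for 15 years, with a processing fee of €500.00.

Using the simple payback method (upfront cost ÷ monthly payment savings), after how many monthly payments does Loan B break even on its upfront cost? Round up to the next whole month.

Loan A: monthly rate = 9.7%/12 = 0.0080833; payment = 67,000 × 0.0080833 / (1 − (1+0.0080833)^−180) = €707.74.
Loan B: monthly rate = 9.45%/12 = 0.0078750; payment = 67,000 × 0.0078750 / (1 − (1+0.0078750)^−180) = €697.61.
Monthly savings = €707.74 − €697.61 = €10.13.
Break-even = €500.00 / €10.13 = 49.36 → 50 months.

50 months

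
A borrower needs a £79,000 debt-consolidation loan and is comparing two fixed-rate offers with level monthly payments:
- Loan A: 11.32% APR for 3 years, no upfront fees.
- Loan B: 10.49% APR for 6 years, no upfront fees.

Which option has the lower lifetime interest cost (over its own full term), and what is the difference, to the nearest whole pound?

Loan A: monthly rate = 11.32%/12 = 0.0094333; payment = 79,000 × 0.0094333 / (1 − (1+0.0094333)^−36) = £2,598.35.
Total interest on Loan A = 36 × £2,598.35 − £79,000 = £14,540.60.
Loan B: at 10.49% the monthly rate is 0.0087417, so the payment is 79,000 × 0.0087417 / (1 − 1.0087417^−72) = £1,483.14.
Total interest on Loan B = 72 × £1,483.14 − £79,000 = £27,786.08.
Loan A is lower by £13,245.48.

Loan A by £13,245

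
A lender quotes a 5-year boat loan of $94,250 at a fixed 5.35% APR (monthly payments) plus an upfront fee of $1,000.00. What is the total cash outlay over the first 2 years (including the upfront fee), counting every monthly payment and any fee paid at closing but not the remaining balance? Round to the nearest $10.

Monthly rate = 5.35%/12 = 0.0044583; payment = 94,250 × 0.0044583 / (1 − (1+0.0044583)^−60) = $1,793.77.
Total outlay = 24 × $1,793.77 + $1,000.00 = $44,050.48.

$44,050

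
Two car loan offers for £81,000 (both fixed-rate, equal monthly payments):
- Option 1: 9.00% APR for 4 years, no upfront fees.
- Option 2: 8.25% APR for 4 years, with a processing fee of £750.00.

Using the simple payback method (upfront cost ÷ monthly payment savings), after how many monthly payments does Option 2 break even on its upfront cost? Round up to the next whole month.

27 months

Option 1: monthly rate = 9%/12 = 0.0075000; payment = 81,000 × 0.0075000 / (1 − (1+0.0075000)^−48) = £2,015.69.
Option 2: at 8.25% the monthly rate is 0.0068750, so the payment is 81,000 × 0.0068750 / (1 − 1.0068750^−48) = £1,986.97.
Monthly savings = £2,015.69 − £1,986.97 = £28.72.
Break-even = £750.00 / £28.72 = 26.11 → 27 months.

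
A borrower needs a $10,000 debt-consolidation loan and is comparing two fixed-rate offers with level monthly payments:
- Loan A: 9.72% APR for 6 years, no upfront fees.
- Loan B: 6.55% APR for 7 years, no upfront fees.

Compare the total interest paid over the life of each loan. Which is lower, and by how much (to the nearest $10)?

Loan A: monthly rate = 9.72%/12 = 0.0081000; payment = 10,000 × 0.0081000 / (1 − (1+0.0081000)^−72) = $183.85.
Total interest on Loan A = 72 × $183.85 − $10,000 = $3,237.20.
Loan B: monthly rate = 6.55%/12 = 0.0054583; payment = 10,000 × 0.0054583 / (1 − (1+0.0054583)^−84) = $148.74.
Total interest on Loan B = 84 × $148.74 − $10,000 = $2,494.16.
Loan B is lower by $743.04.

Loan B by $740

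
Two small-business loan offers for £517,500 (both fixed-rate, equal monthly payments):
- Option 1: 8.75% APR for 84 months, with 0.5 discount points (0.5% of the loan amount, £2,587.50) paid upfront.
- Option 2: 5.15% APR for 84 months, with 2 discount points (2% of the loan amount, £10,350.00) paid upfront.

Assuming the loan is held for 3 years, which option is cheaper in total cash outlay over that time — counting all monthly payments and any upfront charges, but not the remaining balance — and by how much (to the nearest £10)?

Option 2 by £24,990

Option 1: at 8.75% the monthly rate is 0.0072917, so the payment is 517,500 × 0.0072917 / (1 − 1.0072917^−84) = £8,260.59.
Option 2: at 5.15% the monthly rate is 0.0042917, so the payment is 517,500 × 0.0042917 / (1 − 1.0042917^−84) = £7,350.83.
Over 36 months: Option 1 costs 36 × £8,260.59 + £2,587.50 = £299,968.74; Option 2 costs 36 × £7,350.83 + £10,350.00 = £274,979.88.
Option 2 is cheaper by £299,968.74 − £274,979.88 = £24,988.86.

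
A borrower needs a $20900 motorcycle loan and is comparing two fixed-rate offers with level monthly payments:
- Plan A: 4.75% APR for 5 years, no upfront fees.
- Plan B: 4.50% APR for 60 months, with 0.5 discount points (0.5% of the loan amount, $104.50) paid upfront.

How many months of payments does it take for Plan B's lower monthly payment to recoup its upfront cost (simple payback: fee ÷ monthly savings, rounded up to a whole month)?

Plan A: monthly rate = 4.75%/12 = 0.0039583; payment = 20,900 × 0.0039583 / (1 − (1+0.0039583)^−60) = $392.02.
Plan B: at 4.50% the monthly rate is 0.0037500, so the payment is 20,900 × 0.0037500 / (1 − 1.0037500^−60) = $389.64.
Monthly savings = $392.02 − $389.64 = $2.38.
Break-even = $104.50 / $2.38 = 43.91 → 44 months.

44 months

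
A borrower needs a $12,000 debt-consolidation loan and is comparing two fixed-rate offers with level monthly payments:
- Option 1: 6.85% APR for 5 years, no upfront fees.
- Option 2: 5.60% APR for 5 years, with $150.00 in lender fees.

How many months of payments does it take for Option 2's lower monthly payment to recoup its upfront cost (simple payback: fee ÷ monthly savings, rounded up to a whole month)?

Option 1: at 6.85% the monthly rate is 0.0057083, so the payment is 12,000 × 0.0057083 / (1 − 1.0057083^−60) = $236.77.
Option 2: at 5.60% the monthly rate is 0.0046667, so the payment is 12,000 × 0.0046667 / (1 − 1.0046667^−60) = $229.77.
Monthly savings = $236.77 − $229.77 = $7.00.
Break-even = $150.00 / $7.00 = 21.43 → 22 months.

22 months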